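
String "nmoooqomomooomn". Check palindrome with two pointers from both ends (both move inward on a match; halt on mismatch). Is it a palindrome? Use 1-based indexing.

l=1 r=15: 'n'=='n', l++,r--
l=2 r=14: 'm'=='m', l++,r--
l=3 r=13: 'o'=='o', l++,r--
l=4 r=12: 'o'=='o', l++,r--
l=5 r=11: 'o'=='o', l++,r--
l=6 r=10: 'q'!='m', stop

not a palindrome (mismatch at 6,10)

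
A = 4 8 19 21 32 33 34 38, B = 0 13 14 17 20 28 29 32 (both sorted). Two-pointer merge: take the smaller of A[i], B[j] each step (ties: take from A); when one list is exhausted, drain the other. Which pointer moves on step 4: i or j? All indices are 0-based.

j

i=0 j=0: A[i]=4>B[j]=0 take 0, j++
i=0 j=1: A[i]=4<=B[j]=13 take 4, i++
i=1 j=1: A[i]=8<=B[j]=13 take 8, i++
i=2 j=1: A[i]=19>B[j]=13 take 13, j++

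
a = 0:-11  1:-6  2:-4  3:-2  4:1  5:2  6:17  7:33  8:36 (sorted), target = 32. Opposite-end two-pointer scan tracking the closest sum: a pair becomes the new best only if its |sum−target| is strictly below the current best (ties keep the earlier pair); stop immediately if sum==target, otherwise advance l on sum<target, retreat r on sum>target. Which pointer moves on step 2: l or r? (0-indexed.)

l

[0,8] -11+36=25 d=7 * → l++
[1,8] -6+36=30 d=2 * → l++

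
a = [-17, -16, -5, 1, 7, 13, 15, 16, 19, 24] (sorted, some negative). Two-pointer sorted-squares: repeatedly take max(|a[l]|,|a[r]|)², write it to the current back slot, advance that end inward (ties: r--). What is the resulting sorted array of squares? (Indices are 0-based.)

l=0 r=9: |-17|<=|24| out[9]=576, r--
l=0 r=8: |-17|<=|19| out[8]=361, r--
l=0 r=7: |-17|>|16| out[7]=289, l++
l=1 r=7: |-16|<=|16| out[6]=256, r--
l=1 r=6: |-16|>|15| out[5]=256, l++
l=2 r=6: |-5|<=|15| out[4]=225, r--
l=2 r=5: |-5|<=|13| out[3]=169, r--
l=2 r=4: |-5|<=|7| out[2]=49, r--
l=2 r=3: |-5|>|1| out[1]=25, l++
l=3 r=3: |1|<=|1| out[0]=1, r--

[1, 25, 49, 169, 225, 256, 256, 289, 361, 576]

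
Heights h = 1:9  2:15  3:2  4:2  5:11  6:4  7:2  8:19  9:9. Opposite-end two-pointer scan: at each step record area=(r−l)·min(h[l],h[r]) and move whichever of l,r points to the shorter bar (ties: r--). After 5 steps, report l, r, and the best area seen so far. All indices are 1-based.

[1,9] min(9,9)*8=72 best=72 * → r--
[1,8] min(9,19)*7=63 best=72 → l++
[2,8] min(15,19)*6=90 best=90 * → l++
[3,8] min(2,19)*5=10 best=90 → l++
[4,8] min(2,19)*4=8 best=90 → l++

l=5, r=8, best area=90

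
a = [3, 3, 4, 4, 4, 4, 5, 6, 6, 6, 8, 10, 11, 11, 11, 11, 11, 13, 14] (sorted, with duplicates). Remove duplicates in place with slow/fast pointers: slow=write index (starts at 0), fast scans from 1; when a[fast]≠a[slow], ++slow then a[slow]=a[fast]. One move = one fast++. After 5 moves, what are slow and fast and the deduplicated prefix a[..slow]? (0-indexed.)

slow=1, fast=6, prefix=[3, 4]

(s=0,f=1) a[fast]=3=a[slow] dup → fast++
(s=0,f=2) a[fast]=4≠a[slow]=3 write a[1]=4 → slow++,fast++
(s=1,f=3) a[fast]=4=a[slow] dup → fast++
(s=1,f=4) a[fast]=4=a[slow] dup → fast++
(s=1,f=5) a[fast]=4=a[slow] dup → fast++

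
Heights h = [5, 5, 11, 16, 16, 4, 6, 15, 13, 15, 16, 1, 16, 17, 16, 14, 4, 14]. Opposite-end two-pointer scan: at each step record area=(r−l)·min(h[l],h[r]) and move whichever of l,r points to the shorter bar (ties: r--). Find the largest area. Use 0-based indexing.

[0,17] min(5,14)*17=85 best=85 * → l++
[1,17] min(5,14)*16=80 best=85 → l++
[2,17] min(11,14)*15=165 best=165 * → l++
[3,17] min(16,14)*14=196 best=196 * → r--
[3,16] min(16,4)*13=52 best=196 → r--
[3,15] min(16,14)*12=168 best=196 → r--
[3,14] min(16,16)*11=176 best=196 → r--
[3,13] min(16,17)*10=160 best=196 → l++
[4,13] min(16,17)*9=144 best=196 → l++
[5,13] min(4,17)*8=32 best=196 → l++
[6,13] min(6,17)*7=42 best=196 → l++
[7,13] min(15,17)*6=90 best=196 → l++
[8,13] min(13,17)*5=65 best=196 → l++
[9,13] min(15,17)*4=60 best=196 → l++
[10,13] min(16,17)*3=48 best=196 → l++
[11,13] min(1,17)*2=2 best=196 → l++
[12,13] min(16,17)*1=16 best=196 → l++

max area = 196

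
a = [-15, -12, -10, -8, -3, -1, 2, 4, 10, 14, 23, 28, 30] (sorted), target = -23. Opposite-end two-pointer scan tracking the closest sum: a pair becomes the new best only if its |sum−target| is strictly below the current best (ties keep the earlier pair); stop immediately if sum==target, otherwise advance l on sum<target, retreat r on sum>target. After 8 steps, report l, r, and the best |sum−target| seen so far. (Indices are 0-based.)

l=0 r=12: -15+30=15 d=38 *, r--
l=0 r=11: -15+28=13 d=36 *, r--
l=0 r=10: -15+23=8 d=31 *, r--
l=0 r=9: -15+14=-1 d=22 *, r--
l=0 r=8: -15+10=-5 d=18 *, r--
l=0 r=7: -15+4=-11 d=12 *, r--
l=0 r=6: -15+2=-13 d=10 *, r--
l=0 r=5: -15+-1=-16 d=7 *, r--

l=0, r=4, best |Δ|=7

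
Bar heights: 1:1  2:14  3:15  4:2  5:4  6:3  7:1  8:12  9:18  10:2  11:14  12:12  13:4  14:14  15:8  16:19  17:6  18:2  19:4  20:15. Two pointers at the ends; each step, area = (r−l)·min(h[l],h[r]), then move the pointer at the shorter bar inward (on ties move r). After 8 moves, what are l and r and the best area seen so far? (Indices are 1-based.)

l=5, r=16, best area=255

[1,20] min(1,15)*19=19 best=19 * → l++
[2,20] min(14,15)*18=252 best=252 * → l++
[3,20] min(15,15)*17=255 best=255 * → r--
[3,19] min(15,4)*16=64 best=255 → r--
[3,18] min(15,2)*15=30 best=255 → r--
[3,17] min(15,6)*14=84 best=255 → r--
[3,16] min(15,19)*13=195 best=255 → l++
[4,16] min(2,19)*12=24 best=255 → l++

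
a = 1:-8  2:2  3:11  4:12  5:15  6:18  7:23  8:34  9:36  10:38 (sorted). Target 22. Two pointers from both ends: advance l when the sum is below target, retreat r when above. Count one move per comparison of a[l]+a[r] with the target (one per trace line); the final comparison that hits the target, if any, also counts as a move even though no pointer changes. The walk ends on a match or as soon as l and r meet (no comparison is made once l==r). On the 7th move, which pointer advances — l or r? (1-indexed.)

r

l=1 r=10: -8+38=30 >22, r--
l=1 r=9: -8+36=28 >22, r--
l=1 r=8: -8+34=26 >22, r--
l=1 r=7: -8+23=15 <22, l++
l=2 r=7: 2+23=25 >22, r--
l=2 r=6: 2+18=20 <22, l++
l=3 r=6: 11+18=29 >22, r--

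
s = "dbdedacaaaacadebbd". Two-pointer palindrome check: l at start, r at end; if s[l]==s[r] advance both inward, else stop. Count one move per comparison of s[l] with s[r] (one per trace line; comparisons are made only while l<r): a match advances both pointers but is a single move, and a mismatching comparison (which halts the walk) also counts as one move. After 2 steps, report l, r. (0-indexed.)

l=0 r=17: 'd'=='d', l++,r--
l=1 r=16: 'b'=='b', l++,r--

l=2, r=15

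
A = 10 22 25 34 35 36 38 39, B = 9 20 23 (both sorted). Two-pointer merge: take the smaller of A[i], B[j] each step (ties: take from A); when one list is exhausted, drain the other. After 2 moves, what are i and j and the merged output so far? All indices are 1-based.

i=1 j=1: A[i]=10>B[j]=9 take 9, j++
i=1 j=2: A[i]=10<=B[j]=20 take 10, i++

i=2, j=2, merged so far=[9, 10]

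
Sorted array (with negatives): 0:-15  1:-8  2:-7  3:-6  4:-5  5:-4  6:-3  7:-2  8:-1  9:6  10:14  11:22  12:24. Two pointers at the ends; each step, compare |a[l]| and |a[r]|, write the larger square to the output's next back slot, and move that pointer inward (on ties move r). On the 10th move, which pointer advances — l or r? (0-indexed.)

l

l=0 r=12: |-15|<=|24| out[12]=576, r--
l=0 r=11: |-15|<=|22| out[11]=484, r--
l=0 r=10: |-15|>|14| out[10]=225, l++
l=1 r=10: |-8|<=|14| out[9]=196, r--
l=1 r=9: |-8|>|6| out[8]=64, l++
l=2 r=9: |-7|>|6| out[7]=49, l++
l=3 r=9: |-6|<=|6| out[6]=36, r--
l=3 r=8: |-6|>|-1| out[5]=36, l++
l=4 r=8: |-5|>|-1| out[4]=25, l++
l=5 r=8: |-4|>|-1| out[3]=16, l++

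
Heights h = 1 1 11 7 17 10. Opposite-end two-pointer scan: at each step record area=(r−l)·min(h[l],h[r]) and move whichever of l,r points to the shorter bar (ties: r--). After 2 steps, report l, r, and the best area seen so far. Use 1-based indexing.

l=3, r=6, best area=5

l=1 r=6: min(1,10)*5=5 best=5 *, l++
l=2 r=6: min(1,10)*4=4 best=5, l++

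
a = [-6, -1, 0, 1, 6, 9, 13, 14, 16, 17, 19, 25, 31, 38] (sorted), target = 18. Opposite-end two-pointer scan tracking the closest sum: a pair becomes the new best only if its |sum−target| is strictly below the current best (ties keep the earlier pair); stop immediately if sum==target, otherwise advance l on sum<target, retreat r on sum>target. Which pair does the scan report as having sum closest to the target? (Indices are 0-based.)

pair (-1, 19) with sum 18 (|Δ|=0)

[0,13] -6+38=32 d=14 * → r--
[0,12] -6+31=25 d=7 * → r--
[0,11] -6+25=19 d=1 * → r--
[0,10] -6+19=13 d=5 → l++
[1,10] -1+19=18 d=0 * → stop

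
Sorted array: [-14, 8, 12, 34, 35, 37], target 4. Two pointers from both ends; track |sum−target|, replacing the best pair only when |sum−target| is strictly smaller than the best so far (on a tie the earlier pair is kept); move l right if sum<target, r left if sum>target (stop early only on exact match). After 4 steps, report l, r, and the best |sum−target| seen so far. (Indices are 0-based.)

l=0 r=5: -14+37=23 d=19 *, r--
l=0 r=4: -14+35=21 d=17 *, r--
l=0 r=3: -14+34=20 d=16 *, r--
l=0 r=2: -14+12=-2 d=6 *, l++

l=1, r=2, best |Δ|=6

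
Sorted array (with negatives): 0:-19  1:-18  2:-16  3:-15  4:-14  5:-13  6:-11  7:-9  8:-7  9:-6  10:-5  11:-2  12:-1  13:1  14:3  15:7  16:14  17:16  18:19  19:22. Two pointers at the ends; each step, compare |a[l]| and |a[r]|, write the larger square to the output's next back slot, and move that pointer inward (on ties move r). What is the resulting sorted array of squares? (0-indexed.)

[0,19] |-19|<=|22| out[19]=484 → r--
[0,18] |-19|<=|19| out[18]=361 → r--
[0,17] |-19|>|16| out[17]=361 → l++
[1,17] |-18|>|16| out[16]=324 → l++
[2,17] |-16|<=|16| out[15]=256 → r--
[2,16] |-16|>|14| out[14]=256 → l++
[3,16] |-15|>|14| out[13]=225 → l++
[4,16] |-14|<=|14| out[12]=196 → r--
[4,15] |-14|>|7| out[11]=196 → l++
[5,15] |-13|>|7| out[10]=169 → l++
[6,15] |-11|>|7| out[9]=121 → l++
[7,15] |-9|>|7| out[8]=81 → l++
[8,15] |-7|<=|7| out[7]=49 → r--
[8,14] |-7|>|3| out[6]=49 → l++
[9,14] |-6|>|3| out[5]=36 → l++
[10,14] |-5|>|3| out[4]=25 → l++
[11,14] |-2|<=|3| out[3]=9 → r--
[11,13] |-2|>|1| out[2]=4 → l++
[12,13] |-1|<=|1| out[1]=1 → r--
[12,12] |-1|<=|-1| out[0]=1 → r--

[1, 1, 4, 9, 25, 36, 49, 49, 81, 121, 169, 196, 196, 225, 256, 256, 324, 361, 361, 484]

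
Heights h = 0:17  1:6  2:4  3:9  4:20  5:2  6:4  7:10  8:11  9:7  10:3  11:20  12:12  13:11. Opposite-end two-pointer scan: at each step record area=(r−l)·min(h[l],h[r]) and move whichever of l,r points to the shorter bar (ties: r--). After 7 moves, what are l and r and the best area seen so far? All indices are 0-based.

l=4, r=10, best area=187

[0,13] min(17,11)*13=143 best=143 * → r--
[0,12] min(17,12)*12=144 best=144 * → r--
[0,11] min(17,20)*11=187 best=187 * → l++
[1,11] min(6,20)*10=60 best=187 → l++
[2,11] min(4,20)*9=36 best=187 → l++
[3,11] min(9,20)*8=72 best=187 → l++
[4,11] min(20,20)*7=140 best=187 → r--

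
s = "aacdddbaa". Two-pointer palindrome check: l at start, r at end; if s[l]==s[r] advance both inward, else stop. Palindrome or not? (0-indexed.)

l=0 r=8: 'a'=='a', l++,r--
l=1 r=7: 'a'=='a', l++,r--
l=2 r=6: 'c'!='b', stop

not a palindrome (mismatch at 2,6)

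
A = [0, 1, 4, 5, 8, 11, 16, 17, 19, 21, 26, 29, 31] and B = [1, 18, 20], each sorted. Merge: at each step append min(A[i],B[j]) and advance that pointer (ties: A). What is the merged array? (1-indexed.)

i=1 j=1: A[i]=0<=B[j]=1 take 0, i++
i=2 j=1: A[i]=1<=B[j]=1 take 1, i++
i=3 j=1: A[i]=4>B[j]=1 take 1, j++
i=3 j=2: A[i]=4<=B[j]=18 take 4, i++
i=4 j=2: A[i]=5<=B[j]=18 take 5, i++
i=5 j=2: A[i]=8<=B[j]=18 take 8, i++
i=6 j=2: A[i]=11<=B[j]=18 take 11, i++
i=7 j=2: A[i]=16<=B[j]=18 take 16, i++
i=8 j=2: A[i]=17<=B[j]=18 take 17, i++
i=9 j=2: A[i]=19>B[j]=18 take 18, j++
i=9 j=3: A[i]=19<=B[j]=20 take 19, i++
i=10 j=3: A[i]=21>B[j]=20 take 20, j++
i=10 j=4: B done, take A[i]=21, i++
i=11 j=4: B done, take A[i]=26, i++
i=12 j=4: B done, take A[i]=29, i++
i=13 j=4: B done, take A[i]=31, i++

[0, 1, 1, 4, 5, 8, 11, 16, 17, 18, 19, 20, 21, 26, 29, 31]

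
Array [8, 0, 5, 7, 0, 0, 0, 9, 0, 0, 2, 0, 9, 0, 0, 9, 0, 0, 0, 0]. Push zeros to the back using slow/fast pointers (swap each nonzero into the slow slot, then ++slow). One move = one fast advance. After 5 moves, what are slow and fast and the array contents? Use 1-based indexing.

slow=4, fast=6, a=[8, 5, 7, 0, 0, 0, 0, 9, 0, 0, 2, 0, 9, 0, 0, 9, 0, 0, 0, 0]

slow=1 fast=1: a[fast]=8≠0 swap→a[1]=8, slow++,fast++
slow=2 fast=2: a[fast]=0, fast++
slow=2 fast=3: a[fast]=5≠0 swap→a[2]=5, slow++,fast++
slow=3 fast=4: a[fast]=7≠0 swap→a[3]=7, slow++,fast++
slow=4 fast=5: a[fast]=0, fast++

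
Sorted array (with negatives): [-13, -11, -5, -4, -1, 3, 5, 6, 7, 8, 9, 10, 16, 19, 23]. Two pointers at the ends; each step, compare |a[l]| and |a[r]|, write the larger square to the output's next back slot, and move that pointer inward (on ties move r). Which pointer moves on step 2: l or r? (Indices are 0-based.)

r

l=0 r=14: |-13|<=|23| out[14]=529, r--
l=0 r=13: |-13|<=|19| out[13]=361, r--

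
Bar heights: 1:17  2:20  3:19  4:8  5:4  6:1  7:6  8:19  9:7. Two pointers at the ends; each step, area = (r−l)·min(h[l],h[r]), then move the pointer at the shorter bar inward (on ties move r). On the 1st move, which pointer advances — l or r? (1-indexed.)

r

l=1 r=9: min(17,7)*8=56 best=56 *, r--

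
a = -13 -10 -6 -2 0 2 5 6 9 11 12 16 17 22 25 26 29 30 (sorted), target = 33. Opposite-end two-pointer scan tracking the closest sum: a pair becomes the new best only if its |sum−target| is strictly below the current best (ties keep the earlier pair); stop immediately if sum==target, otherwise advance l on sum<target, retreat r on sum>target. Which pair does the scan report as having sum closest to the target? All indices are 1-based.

l=1 r=18: -13+30=17 d=16 *, l++
l=2 r=18: -10+30=20 d=13 *, l++
l=3 r=18: -6+30=24 d=9 *, l++
l=4 r=18: -2+30=28 d=5 *, l++
l=5 r=18: 0+30=30 d=3 *, l++
l=6 r=18: 2+30=32 d=1 *, l++
l=7 r=18: 5+30=35 d=2, r--
l=7 r=17: 5+29=34 d=1, r--
l=7 r=16: 5+26=31 d=2, l++
l=8 r=16: 6+26=32 d=1, l++
l=9 r=16: 9+26=35 d=2, r--
l=9 r=15: 9+25=34 d=1, r--
l=9 r=14: 9+22=31 d=2, l++
l=10 r=14: 11+22=33 d=0 *, stop

pair (11, 22) with sum 33 (|Δ|=0)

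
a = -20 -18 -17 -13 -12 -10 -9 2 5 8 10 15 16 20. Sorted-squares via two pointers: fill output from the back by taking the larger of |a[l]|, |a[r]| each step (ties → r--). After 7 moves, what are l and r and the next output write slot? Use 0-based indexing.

l=4, r=10, next write slot=6

[0,13] |-20|<=|20| out[13]=400 → r--
[0,12] |-20|>|16| out[12]=400 → l++
[1,12] |-18|>|16| out[11]=324 → l++
[2,12] |-17|>|16| out[10]=289 → l++
[3,12] |-13|<=|16| out[9]=256 → r--
[3,11] |-13|<=|15| out[8]=225 → r--
[3,10] |-13|>|10| out[7]=169 → l++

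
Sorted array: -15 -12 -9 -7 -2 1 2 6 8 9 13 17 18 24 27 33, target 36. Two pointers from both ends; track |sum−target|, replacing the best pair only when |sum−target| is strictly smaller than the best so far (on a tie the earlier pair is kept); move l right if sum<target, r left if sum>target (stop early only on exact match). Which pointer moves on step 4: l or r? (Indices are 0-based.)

l

[0,15] -15+33=18 d=18 * → l++
[1,15] -12+33=21 d=15 * → l++
[2,15] -9+33=24 d=12 * → l++
[3,15] -7+33=26 d=10 * → l++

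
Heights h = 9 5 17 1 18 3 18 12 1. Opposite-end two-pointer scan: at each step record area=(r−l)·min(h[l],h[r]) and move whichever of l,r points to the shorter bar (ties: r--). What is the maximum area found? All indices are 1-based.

max area = 68

[1,9] min(9,1)*8=8 best=8 * → r--
[1,8] min(9,12)*7=63 best=63 * → l++
[2,8] min(5,12)*6=30 best=63 → l++
[3,8] min(17,12)*5=60 best=63 → r--
[3,7] min(17,18)*4=68 best=68 * → l++
[4,7] min(1,18)*3=3 best=68 → l++
[5,7] min(18,18)*2=36 best=68 → r--
[5,6] min(18,3)*1=3 best=68 → r--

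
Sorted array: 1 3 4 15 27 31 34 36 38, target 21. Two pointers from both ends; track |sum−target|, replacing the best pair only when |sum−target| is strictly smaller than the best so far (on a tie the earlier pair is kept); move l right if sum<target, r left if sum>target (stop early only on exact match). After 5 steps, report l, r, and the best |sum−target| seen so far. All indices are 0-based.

l=0, r=3, best |Δ|=7

l=0 r=8: 1+38=39 d=18 *, r--
l=0 r=7: 1+36=37 d=16 *, r--
l=0 r=6: 1+34=35 d=14 *, r--
l=0 r=5: 1+31=32 d=11 *, r--
l=0 r=4: 1+27=28 d=7 *, r--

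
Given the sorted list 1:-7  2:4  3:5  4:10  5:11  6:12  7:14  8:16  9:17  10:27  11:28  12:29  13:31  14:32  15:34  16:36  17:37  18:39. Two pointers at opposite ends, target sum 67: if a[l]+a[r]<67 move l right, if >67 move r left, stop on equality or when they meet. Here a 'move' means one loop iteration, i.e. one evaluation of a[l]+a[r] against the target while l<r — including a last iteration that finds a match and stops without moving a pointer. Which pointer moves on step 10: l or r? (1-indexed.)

l=1 r=18: -7+39=32 <67, l++
l=2 r=18: 4+39=43 <67, l++
l=3 r=18: 5+39=44 <67, l++
l=4 r=18: 10+39=49 <67, l++
l=5 r=18: 11+39=50 <67, l++
l=6 r=18: 12+39=51 <67, l++
l=7 r=18: 14+39=53 <67, l++
l=8 r=18: 16+39=55 <67, l++
l=9 r=18: 17+39=56 <67, l++
l=10 r=18: 27+39=66 <67, l++

l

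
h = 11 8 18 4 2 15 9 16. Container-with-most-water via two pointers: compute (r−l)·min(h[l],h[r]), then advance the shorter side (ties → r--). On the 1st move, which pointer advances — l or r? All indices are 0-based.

[0,7] min(11,16)*7=77 best=77 * → l++

l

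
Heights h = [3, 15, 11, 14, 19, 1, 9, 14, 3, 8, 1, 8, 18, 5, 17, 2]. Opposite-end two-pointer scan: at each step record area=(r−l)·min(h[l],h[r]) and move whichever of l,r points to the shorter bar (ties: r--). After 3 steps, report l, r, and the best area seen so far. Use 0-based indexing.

l=0 r=15: min(3,2)*15=30 best=30 *, r--
l=0 r=14: min(3,17)*14=42 best=42 *, l++
l=1 r=14: min(15,17)*13=195 best=195 *, l++

l=2, r=14, best area=195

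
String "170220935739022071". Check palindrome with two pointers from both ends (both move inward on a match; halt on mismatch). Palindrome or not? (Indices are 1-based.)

not a palindrome (mismatch at 9,10)

[1,18] '1'=='1' → l++,r--
[2,17] '7'=='7' → l++,r--
[3,16] '0'=='0' → l++,r--
[4,15] '2'=='2' → l++,r--
[5,14] '2'=='2' → l++,r--
[6,13] '0'=='0' → l++,r--
[7,12] '9'=='9' → l++,r--
[8,11] '3'=='3' → l++,r--
[9,10] '5'!='7' → stop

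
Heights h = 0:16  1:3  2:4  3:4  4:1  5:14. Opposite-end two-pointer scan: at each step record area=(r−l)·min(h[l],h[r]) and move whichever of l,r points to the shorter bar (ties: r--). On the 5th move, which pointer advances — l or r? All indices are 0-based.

r

l=0 r=5: min(16,14)*5=70 best=70 *, r--
l=0 r=4: min(16,1)*4=4 best=70, r--
l=0 r=3: min(16,4)*3=12 best=70, r--
l=0 r=2: min(16,4)*2=8 best=70, r--
l=0 r=1: min(16,3)*1=3 best=70, r--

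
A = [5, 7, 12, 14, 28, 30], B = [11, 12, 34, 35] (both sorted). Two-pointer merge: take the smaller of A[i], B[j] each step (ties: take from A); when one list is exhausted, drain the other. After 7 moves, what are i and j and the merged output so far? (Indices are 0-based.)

i=0 j=0: A[i]=5<=B[j]=11 take 5, i++
i=1 j=0: A[i]=7<=B[j]=11 take 7, i++
i=2 j=0: A[i]=12>B[j]=11 take 11, j++
i=2 j=1: A[i]=12<=B[j]=12 take 12, i++
i=3 j=1: A[i]=14>B[j]=12 take 12, j++
i=3 j=2: A[i]=14<=B[j]=34 take 14, i++
i=4 j=2: A[i]=28<=B[j]=34 take 28, i++

i=5, j=2, merged so far=[5, 7, 11, 12, 12, 14, 28]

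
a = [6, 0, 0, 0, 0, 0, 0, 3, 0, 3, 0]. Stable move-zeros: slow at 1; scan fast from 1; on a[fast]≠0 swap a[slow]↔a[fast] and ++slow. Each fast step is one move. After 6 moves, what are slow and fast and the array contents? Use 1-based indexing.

slow=2, fast=7, a=[6, 0, 0, 0, 0, 0, 0, 3, 0, 3, 0]

(s=1,f=1) a[fast]=6≠0 swap→a[1]=6 → slow++,fast++
(s=2,f=2) a[fast]=0 → fast++
(s=2,f=3) a[fast]=0 → fast++
(s=2,f=4) a[fast]=0 → fast++
(s=2,f=5) a[fast]=0 → fast++
(s=2,f=6) a[fast]=0 → fast++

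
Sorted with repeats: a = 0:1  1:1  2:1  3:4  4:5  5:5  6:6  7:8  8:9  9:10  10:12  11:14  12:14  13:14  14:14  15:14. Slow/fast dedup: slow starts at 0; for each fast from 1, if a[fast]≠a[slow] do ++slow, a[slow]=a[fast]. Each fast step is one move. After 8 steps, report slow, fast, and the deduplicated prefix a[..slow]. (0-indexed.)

(s=0,f=1) a[fast]=1=a[slow] dup → fast++
(s=0,f=2) a[fast]=1=a[slow] dup → fast++
(s=0,f=3) a[fast]=4≠a[slow]=1 write a[1]=4 → slow++,fast++
(s=1,f=4) a[fast]=5≠a[slow]=4 write a[2]=5 → slow++,fast++
(s=2,f=5) a[fast]=5=a[slow] dup → fast++
(s=2,f=6) a[fast]=6≠a[slow]=5 write a[3]=6 → slow++,fast++
(s=3,f=7) a[fast]=8≠a[slow]=6 write a[4]=8 → slow++,fast++
(s=4,f=8) a[fast]=9≠a[slow]=8 write a[5]=9 → slow++,fast++

slow=5, fast=9, prefix=[1, 4, 5, 6, 8, 9]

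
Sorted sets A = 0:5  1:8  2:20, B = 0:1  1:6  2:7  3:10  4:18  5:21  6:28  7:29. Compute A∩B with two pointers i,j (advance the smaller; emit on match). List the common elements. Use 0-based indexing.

intersection = []

i=0 j=0: 5>1, j++
i=0 j=1: 5<6, i++
i=1 j=1: 8>6, j++
i=1 j=2: 8>7, j++
i=1 j=3: 8<10, i++
i=2 j=3: 20>10, j++
i=2 j=4: 20>18, j++
i=2 j=5: 20<21, i++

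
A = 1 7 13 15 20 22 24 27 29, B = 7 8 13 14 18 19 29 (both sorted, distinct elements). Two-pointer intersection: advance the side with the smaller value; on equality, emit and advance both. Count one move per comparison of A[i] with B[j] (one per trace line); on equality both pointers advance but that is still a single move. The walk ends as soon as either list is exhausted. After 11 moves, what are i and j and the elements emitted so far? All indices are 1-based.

[i=1,j=1] 1<7 → i++
[i=2,j=1] 7==7 emit → i++,j++
[i=3,j=2] 13>8 → j++
[i=3,j=3] 13==13 emit → i++,j++
[i=4,j=4] 15>14 → j++
[i=4,j=5] 15<18 → i++
[i=5,j=5] 20>18 → j++
[i=5,j=6] 20>19 → j++
[i=5,j=7] 20<29 → i++
[i=6,j=7] 22<29 → i++
[i=7,j=7] 24<29 → i++

i=8, j=7, emitted=[7, 13]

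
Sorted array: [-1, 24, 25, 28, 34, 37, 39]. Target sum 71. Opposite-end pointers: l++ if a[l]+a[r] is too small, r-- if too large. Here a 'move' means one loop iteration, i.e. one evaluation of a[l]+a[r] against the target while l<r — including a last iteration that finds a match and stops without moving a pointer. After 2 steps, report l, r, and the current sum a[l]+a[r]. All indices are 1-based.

l=3, r=7, sum=64

l=1 r=7: -1+39=38 <71, l++
l=2 r=7: 24+39=63 <71, l++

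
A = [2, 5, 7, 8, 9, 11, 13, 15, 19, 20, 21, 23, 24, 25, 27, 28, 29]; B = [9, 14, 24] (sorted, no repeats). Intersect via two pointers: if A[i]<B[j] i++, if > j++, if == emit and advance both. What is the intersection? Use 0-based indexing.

intersection = [9, 24]

i=0 j=0: 2<9, i++
i=1 j=0: 5<9, i++
i=2 j=0: 7<9, i++
i=3 j=0: 8<9, i++
i=4 j=0: 9==9 emit, i++,j++
i=5 j=1: 11<14, i++
i=6 j=1: 13<14, i++
i=7 j=1: 15>14, j++
i=7 j=2: 15<24, i++
i=8 j=2: 19<24, i++
i=9 j=2: 20<24, i++
i=10 j=2: 21<24, i++
i=11 j=2: 23<24, i++
i=12 j=2: 24==24 emit, i++,j++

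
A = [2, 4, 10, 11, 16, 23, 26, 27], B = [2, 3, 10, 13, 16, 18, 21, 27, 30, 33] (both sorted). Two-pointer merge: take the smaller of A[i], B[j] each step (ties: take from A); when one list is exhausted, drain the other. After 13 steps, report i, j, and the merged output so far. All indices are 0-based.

[i=0,j=0] A[i]=2<=B[j]=2 take 2 → i++
[i=1,j=0] A[i]=4>B[j]=2 take 2 → j++
[i=1,j=1] A[i]=4>B[j]=3 take 3 → j++
[i=1,j=2] A[i]=4<=B[j]=10 take 4 → i++
[i=2,j=2] A[i]=10<=B[j]=10 take 10 → i++
[i=3,j=2] A[i]=11>B[j]=10 take 10 → j++
[i=3,j=3] A[i]=11<=B[j]=13 take 11 → i++
[i=4,j=3] A[i]=16>B[j]=13 take 13 → j++
[i=4,j=4] A[i]=16<=B[j]=16 take 16 → i++
[i=5,j=4] A[i]=23>B[j]=16 take 16 → j++
[i=5,j=5] A[i]=23>B[j]=18 take 18 → j++
[i=5,j=6] A[i]=23>B[j]=21 take 21 → j++
[i=5,j=7] A[i]=23<=B[j]=27 take 23 → i++

i=6, j=7, merged so far=[2, 2, 3, 4, 10, 10, 11, 13, 16, 16, 18, 21, 23]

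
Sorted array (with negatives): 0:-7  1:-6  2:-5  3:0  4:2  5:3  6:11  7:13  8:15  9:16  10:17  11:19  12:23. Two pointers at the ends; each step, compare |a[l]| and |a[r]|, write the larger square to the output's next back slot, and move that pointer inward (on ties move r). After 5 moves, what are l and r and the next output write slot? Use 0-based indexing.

[0,12] |-7|<=|23| out[12]=529 → r--
[0,11] |-7|<=|19| out[11]=361 → r--
[0,10] |-7|<=|17| out[10]=289 → r--
[0,9] |-7|<=|16| out[9]=256 → r--
[0,8] |-7|<=|15| out[8]=225 → r--

l=0, r=7, next write slot=7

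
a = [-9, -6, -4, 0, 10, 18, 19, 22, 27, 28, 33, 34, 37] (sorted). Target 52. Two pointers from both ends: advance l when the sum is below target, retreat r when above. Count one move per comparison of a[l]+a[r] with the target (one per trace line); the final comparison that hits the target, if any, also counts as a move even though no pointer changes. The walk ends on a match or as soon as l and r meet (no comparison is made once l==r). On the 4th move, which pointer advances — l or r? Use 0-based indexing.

l

l=0 r=12: -9+37=28 <52, l++
l=1 r=12: -6+37=31 <52, l++
l=2 r=12: -4+37=33 <52, l++
l=3 r=12: 0+37=37 <52, l++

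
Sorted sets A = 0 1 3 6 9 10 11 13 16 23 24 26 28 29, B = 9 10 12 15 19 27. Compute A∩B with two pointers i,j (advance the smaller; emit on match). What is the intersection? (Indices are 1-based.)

intersection = [9, 10]

[i=1,j=1] 0<9 → i++
[i=2,j=1] 1<9 → i++
[i=3,j=1] 3<9 → i++
[i=4,j=1] 6<9 → i++
[i=5,j=1] 9==9 emit → i++,j++
[i=6,j=2] 10==10 emit → i++,j++
[i=7,j=3] 11<12 → i++
[i=8,j=3] 13>12 → j++
[i=8,j=4] 13<15 → i++
[i=9,j=4] 16>15 → j++
[i=9,j=5] 16<19 → i++
[i=10,j=5] 23>19 → j++
[i=10,j=6] 23<27 → i++
[i=11,j=6] 24<27 → i++
[i=12,j=6] 26<27 → i++
[i=13,j=6] 28>27 → j++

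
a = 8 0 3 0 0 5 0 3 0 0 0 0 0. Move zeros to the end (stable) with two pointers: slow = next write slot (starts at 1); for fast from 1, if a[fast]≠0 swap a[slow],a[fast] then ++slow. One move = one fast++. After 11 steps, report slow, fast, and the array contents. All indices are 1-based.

slow=1 fast=1: a[fast]=8≠0 swap→a[1]=8, slow++,fast++
slow=2 fast=2: a[fast]=0, fast++
slow=2 fast=3: a[fast]=3≠0 swap→a[2]=3, slow++,fast++
slow=3 fast=4: a[fast]=0, fast++
slow=3 fast=5: a[fast]=0, fast++
slow=3 fast=6: a[fast]=5≠0 swap→a[3]=5, slow++,fast++
slow=4 fast=7: a[fast]=0, fast++
slow=4 fast=8: a[fast]=3≠0 swap→a[4]=3, slow++,fast++
slow=5 fast=9: a[fast]=0, fast++
slow=5 fast=10: a[fast]=0, fast++
slow=5 fast=11: a[fast]=0, fast++

slow=5, fast=12, a=[8, 3, 5, 3, 0, 0, 0, 0, 0, 0, 0, 0, 0]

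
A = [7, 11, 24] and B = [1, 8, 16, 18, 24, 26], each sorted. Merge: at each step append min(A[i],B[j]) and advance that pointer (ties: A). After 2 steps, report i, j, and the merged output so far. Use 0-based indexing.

i=0 j=0: A[i]=7>B[j]=1 take 1, j++
i=0 j=1: A[i]=7<=B[j]=8 take 7, i++

i=1, j=1, merged so far=[1, 7]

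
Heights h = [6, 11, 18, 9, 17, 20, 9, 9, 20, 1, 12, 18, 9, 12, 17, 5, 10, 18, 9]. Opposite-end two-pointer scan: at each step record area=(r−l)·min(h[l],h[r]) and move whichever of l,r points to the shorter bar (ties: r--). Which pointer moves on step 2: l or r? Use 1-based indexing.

l=1 r=19: min(6,9)*18=108 best=108 *, l++
l=2 r=19: min(11,9)*17=153 best=153 *, r--

r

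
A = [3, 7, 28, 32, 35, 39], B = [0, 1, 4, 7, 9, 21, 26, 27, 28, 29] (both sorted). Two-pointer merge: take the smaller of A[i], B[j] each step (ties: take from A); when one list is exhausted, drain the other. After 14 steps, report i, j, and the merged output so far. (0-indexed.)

[i=0,j=0] A[i]=3>B[j]=0 take 0 → j++
[i=0,j=1] A[i]=3>B[j]=1 take 1 → j++
[i=0,j=2] A[i]=3<=B[j]=4 take 3 → i++
[i=1,j=2] A[i]=7>B[j]=4 take 4 → j++
[i=1,j=3] A[i]=7<=B[j]=7 take 7 → i++
[i=2,j=3] A[i]=28>B[j]=7 take 7 → j++
[i=2,j=4] A[i]=28>B[j]=9 take 9 → j++
[i=2,j=5] A[i]=28>B[j]=21 take 21 → j++
[i=2,j=6] A[i]=28>B[j]=26 take 26 → j++
[i=2,j=7] A[i]=28>B[j]=27 take 27 → j++
[i=2,j=8] A[i]=28<=B[j]=28 take 28 → i++
[i=3,j=8] A[i]=32>B[j]=28 take 28 → j++
[i=3,j=9] A[i]=32>B[j]=29 take 29 → j++
[i=3,j=10] B done, take A[i]=32 → i++

i=4, j=10, merged so far=[0, 1, 3, 4, 7, 7, 9, 21, 26, 27, 28, 28, 29, 32]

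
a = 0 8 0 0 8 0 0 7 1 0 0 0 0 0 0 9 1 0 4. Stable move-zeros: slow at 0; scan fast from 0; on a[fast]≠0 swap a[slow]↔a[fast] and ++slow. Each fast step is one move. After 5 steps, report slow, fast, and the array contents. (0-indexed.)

(s=0,f=0) a[fast]=0 → fast++
(s=0,f=1) a[fast]=8≠0 swap→a[0]=8 → slow++,fast++
(s=1,f=2) a[fast]=0 → fast++
(s=1,f=3) a[fast]=0 → fast++
(s=1,f=4) a[fast]=8≠0 swap→a[1]=8 → slow++,fast++

slow=2, fast=5, a=[8, 8, 0, 0, 0, 0, 0, 7, 1, 0, 0, 0, 0, 0, 0, 9, 1, 0, 4]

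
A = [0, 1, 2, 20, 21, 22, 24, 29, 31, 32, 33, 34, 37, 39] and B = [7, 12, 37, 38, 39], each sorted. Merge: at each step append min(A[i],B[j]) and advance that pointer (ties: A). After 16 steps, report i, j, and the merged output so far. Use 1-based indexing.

[i=1,j=1] A[i]=0<=B[j]=7 take 0 → i++
[i=2,j=1] A[i]=1<=B[j]=7 take 1 → i++
[i=3,j=1] A[i]=2<=B[j]=7 take 2 → i++
[i=4,j=1] A[i]=20>B[j]=7 take 7 → j++
[i=4,j=2] A[i]=20>B[j]=12 take 12 → j++
[i=4,j=3] A[i]=20<=B[j]=37 take 20 → i++
[i=5,j=3] A[i]=21<=B[j]=37 take 21 → i++
[i=6,j=3] A[i]=22<=B[j]=37 take 22 → i++
[i=7,j=3] A[i]=24<=B[j]=37 take 24 → i++
[i=8,j=3] A[i]=29<=B[j]=37 take 29 → i++
[i=9,j=3] A[i]=31<=B[j]=37 take 31 → i++
[i=10,j=3] A[i]=32<=B[j]=37 take 32 → i++
[i=11,j=3] A[i]=33<=B[j]=37 take 33 → i++
[i=12,j=3] A[i]=34<=B[j]=37 take 34 → i++
[i=13,j=3] A[i]=37<=B[j]=37 take 37 → i++
[i=14,j=3] A[i]=39>B[j]=37 take 37 → j++

i=14, j=4, merged so far=[0, 1, 2, 7, 12, 20, 21, 22, 24, 29, 31, 32, 33, 34, 37, 37]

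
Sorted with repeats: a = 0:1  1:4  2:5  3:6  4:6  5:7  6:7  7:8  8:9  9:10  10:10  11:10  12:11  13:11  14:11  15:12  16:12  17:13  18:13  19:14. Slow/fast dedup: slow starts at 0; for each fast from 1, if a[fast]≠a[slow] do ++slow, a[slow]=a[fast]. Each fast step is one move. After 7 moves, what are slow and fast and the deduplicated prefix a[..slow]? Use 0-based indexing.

slow=0 fast=1: a[fast]=4≠a[slow]=1 write a[1]=4, slow++,fast++
slow=1 fast=2: a[fast]=5≠a[slow]=4 write a[2]=5, slow++,fast++
slow=2 fast=3: a[fast]=6≠a[slow]=5 write a[3]=6, slow++,fast++
slow=3 fast=4: a[fast]=6=a[slow] dup, fast++
slow=3 fast=5: a[fast]=7≠a[slow]=6 write a[4]=7, slow++,fast++
slow=4 fast=6: a[fast]=7=a[slow] dup, fast++
slow=4 fast=7: a[fast]=8≠a[slow]=7 write a[5]=8, slow++,fast++

slow=5, fast=8, prefix=[1, 4, 5, 6, 7, 8]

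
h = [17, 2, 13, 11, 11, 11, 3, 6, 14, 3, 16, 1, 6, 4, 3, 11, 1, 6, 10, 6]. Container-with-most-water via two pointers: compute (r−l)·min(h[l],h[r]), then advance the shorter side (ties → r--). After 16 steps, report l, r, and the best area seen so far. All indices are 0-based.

l=0, r=3, best area=180

[0,19] min(17,6)*19=114 best=114 * → r--
[0,18] min(17,10)*18=180 best=180 * → r--
[0,17] min(17,6)*17=102 best=180 → r--
[0,16] min(17,1)*16=16 best=180 → r--
[0,15] min(17,11)*15=165 best=180 → r--
[0,14] min(17,3)*14=42 best=180 → r--
[0,13] min(17,4)*13=52 best=180 → r--
[0,12] min(17,6)*12=72 best=180 → r--
[0,11] min(17,1)*11=11 best=180 → r--
[0,10] min(17,16)*10=160 best=180 → r--
[0,9] min(17,3)*9=27 best=180 → r--
[0,8] min(17,14)*8=112 best=180 → r--
[0,7] min(17,6)*7=42 best=180 → r--
[0,6] min(17,3)*6=18 best=180 → r--
[0,5] min(17,11)*5=55 best=180 → r--
[0,4] min(17,11)*4=44 best=180 → r--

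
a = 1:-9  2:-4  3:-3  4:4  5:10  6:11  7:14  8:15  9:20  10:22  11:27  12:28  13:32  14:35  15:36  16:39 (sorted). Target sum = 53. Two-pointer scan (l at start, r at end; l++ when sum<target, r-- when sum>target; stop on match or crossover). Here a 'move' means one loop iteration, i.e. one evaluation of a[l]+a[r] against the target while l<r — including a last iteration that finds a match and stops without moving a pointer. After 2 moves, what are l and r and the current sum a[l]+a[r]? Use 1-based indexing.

l=3, r=16, sum=36

[1,16] -9+39=30 <53 → l++
[2,16] -4+39=35 <53 → l++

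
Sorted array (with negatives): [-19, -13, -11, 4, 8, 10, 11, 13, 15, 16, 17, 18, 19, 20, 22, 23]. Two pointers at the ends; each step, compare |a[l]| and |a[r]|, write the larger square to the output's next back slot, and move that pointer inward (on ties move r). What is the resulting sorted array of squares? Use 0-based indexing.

[16, 64, 100, 121, 121, 169, 169, 225, 256, 289, 324, 361, 361, 400, 484, 529]

[0,15] |-19|<=|23| out[15]=529 → r--
[0,14] |-19|<=|22| out[14]=484 → r--
[0,13] |-19|<=|20| out[13]=400 → r--
[0,12] |-19|<=|19| out[12]=361 → r--
[0,11] |-19|>|18| out[11]=361 → l++
[1,11] |-13|<=|18| out[10]=324 → r--
[1,10] |-13|<=|17| out[9]=289 → r--
[1,9] |-13|<=|16| out[8]=256 → r--
[1,8] |-13|<=|15| out[7]=225 → r--
[1,7] |-13|<=|13| out[6]=169 → r--
[1,6] |-13|>|11| out[5]=169 → l++
[2,6] |-11|<=|11| out[4]=121 → r--
[2,5] |-11|>|10| out[3]=121 → l++
[3,5] |4|<=|10| out[2]=100 → r--
[3,4] |4|<=|8| out[1]=64 → r--
[3,3] |4|<=|4| out[0]=16 → r--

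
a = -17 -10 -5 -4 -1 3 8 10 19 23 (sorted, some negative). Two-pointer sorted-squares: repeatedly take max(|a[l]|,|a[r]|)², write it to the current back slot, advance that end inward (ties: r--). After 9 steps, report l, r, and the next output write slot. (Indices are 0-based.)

[0,9] |-17|<=|23| out[9]=529 → r--
[0,8] |-17|<=|19| out[8]=361 → r--
[0,7] |-17|>|10| out[7]=289 → l++
[1,7] |-10|<=|10| out[6]=100 → r--
[1,6] |-10|>|8| out[5]=100 → l++
[2,6] |-5|<=|8| out[4]=64 → r--
[2,5] |-5|>|3| out[3]=25 → l++
[3,5] |-4|>|3| out[2]=16 → l++
[4,5] |-1|<=|3| out[1]=9 → r--

l=4, r=4, next write slot=0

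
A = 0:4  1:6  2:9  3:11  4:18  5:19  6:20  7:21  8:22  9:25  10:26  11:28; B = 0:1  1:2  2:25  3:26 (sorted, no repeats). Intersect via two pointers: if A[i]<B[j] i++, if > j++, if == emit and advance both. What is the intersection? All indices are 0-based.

intersection = [25, 26]

i=0 j=0: 4>1, j++
i=0 j=1: 4>2, j++
i=0 j=2: 4<25, i++
i=1 j=2: 6<25, i++
i=2 j=2: 9<25, i++
i=3 j=2: 11<25, i++
i=4 j=2: 18<25, i++
i=5 j=2: 19<25, i++
i=6 j=2: 20<25, i++
i=7 j=2: 21<25, i++
i=8 j=2: 22<25, i++
i=9 j=2: 25==25 emit, i++,j++
i=10 j=3: 26==26 emit, i++,j++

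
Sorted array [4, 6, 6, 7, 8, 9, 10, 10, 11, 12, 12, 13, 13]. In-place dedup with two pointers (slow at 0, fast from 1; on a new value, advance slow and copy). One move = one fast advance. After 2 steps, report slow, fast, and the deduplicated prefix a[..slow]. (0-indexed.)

(s=0,f=1) a[fast]=6≠a[slow]=4 write a[1]=6 → slow++,fast++
(s=1,f=2) a[fast]=6=a[slow] dup → fast++

slow=1, fast=3, prefix=[4, 6]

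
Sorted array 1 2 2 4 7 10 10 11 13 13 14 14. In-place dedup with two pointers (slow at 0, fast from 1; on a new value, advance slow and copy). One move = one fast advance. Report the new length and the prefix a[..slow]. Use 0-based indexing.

slow=0 fast=1: a[fast]=2≠a[slow]=1 write a[1]=2, slow++,fast++
slow=1 fast=2: a[fast]=2=a[slow] dup, fast++
slow=1 fast=3: a[fast]=4≠a[slow]=2 write a[2]=4, slow++,fast++
slow=2 fast=4: a[fast]=7≠a[slow]=4 write a[3]=7, slow++,fast++
slow=3 fast=5: a[fast]=10≠a[slow]=7 write a[4]=10, slow++,fast++
slow=4 fast=6: a[fast]=10=a[slow] dup, fast++
slow=4 fast=7: a[fast]=11≠a[slow]=10 write a[5]=11, slow++,fast++
slow=5 fast=8: a[fast]=13≠a[slow]=11 write a[6]=13, slow++,fast++
slow=6 fast=9: a[fast]=13=a[slow] dup, fast++
slow=6 fast=10: a[fast]=14≠a[slow]=13 write a[7]=14, slow++,fast++
slow=7 fast=11: a[fast]=14=a[slow] dup, fast++

length 8; prefix = [1, 2, 4, 7, 10, 11, 13, 14]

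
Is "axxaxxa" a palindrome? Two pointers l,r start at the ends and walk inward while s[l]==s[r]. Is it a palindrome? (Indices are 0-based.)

palindrome

l=0 r=6: 'a'=='a', l++,r--
l=1 r=5: 'x'=='x', l++,r--
l=2 r=4: 'x'=='x', l++,r--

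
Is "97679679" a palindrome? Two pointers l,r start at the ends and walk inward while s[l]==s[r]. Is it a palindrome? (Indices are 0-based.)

l=0 r=7: '9'=='9', l++,r--
l=1 r=6: '7'=='7', l++,r--
l=2 r=5: '6'=='6', l++,r--
l=3 r=4: '7'!='9', stop

not a palindrome (mismatch at 3,4)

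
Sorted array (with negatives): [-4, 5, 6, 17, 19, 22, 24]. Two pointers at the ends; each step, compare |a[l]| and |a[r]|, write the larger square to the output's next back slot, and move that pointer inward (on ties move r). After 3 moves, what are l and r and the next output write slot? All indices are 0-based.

l=0, r=3, next write slot=3

[0,6] |-4|<=|24| out[6]=576 → r--
[0,5] |-4|<=|22| out[5]=484 → r--
[0,4] |-4|<=|19| out[4]=361 → r--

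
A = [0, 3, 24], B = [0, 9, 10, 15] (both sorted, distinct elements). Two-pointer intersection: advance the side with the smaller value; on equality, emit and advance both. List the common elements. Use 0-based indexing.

intersection = [0]

i=0 j=0: 0==0 emit, i++,j++
i=1 j=1: 3<9, i++
i=2 j=1: 24>9, j++
i=2 j=2: 24>10, j++
i=2 j=3: 24>15, j++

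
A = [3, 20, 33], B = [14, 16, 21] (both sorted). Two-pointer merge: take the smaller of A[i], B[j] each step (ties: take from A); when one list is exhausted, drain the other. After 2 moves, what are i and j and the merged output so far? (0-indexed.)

[i=0,j=0] A[i]=3<=B[j]=14 take 3 → i++
[i=1,j=0] A[i]=20>B[j]=14 take 14 → j++

i=1, j=1, merged so far=[3, 14]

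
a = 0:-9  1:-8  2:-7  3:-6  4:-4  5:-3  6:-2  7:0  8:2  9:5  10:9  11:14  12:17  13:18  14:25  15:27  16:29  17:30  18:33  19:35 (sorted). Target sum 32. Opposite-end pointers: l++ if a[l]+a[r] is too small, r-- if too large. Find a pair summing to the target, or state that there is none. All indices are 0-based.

[0,19] -9+35=26 <32 → l++
[1,19] -8+35=27 <32 → l++
[2,19] -7+35=28 <32 → l++
[3,19] -6+35=29 <32 → l++
[4,19] -4+35=31 <32 → l++
[5,19] -3+35=32 → found

(-3, 35)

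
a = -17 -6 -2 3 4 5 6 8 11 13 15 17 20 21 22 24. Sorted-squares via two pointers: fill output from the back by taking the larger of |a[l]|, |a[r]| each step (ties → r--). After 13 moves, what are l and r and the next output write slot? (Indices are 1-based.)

l=1 r=16: |-17|<=|24| out[16]=576, r--
l=1 r=15: |-17|<=|22| out[15]=484, r--
l=1 r=14: |-17|<=|21| out[14]=441, r--
l=1 r=13: |-17|<=|20| out[13]=400, r--
l=1 r=12: |-17|<=|17| out[12]=289, r--
l=1 r=11: |-17|>|15| out[11]=289, l++
l=2 r=11: |-6|<=|15| out[10]=225, r--
l=2 r=10: |-6|<=|13| out[9]=169, r--
l=2 r=9: |-6|<=|11| out[8]=121, r--
l=2 r=8: |-6|<=|8| out[7]=64, r--
l=2 r=7: |-6|<=|6| out[6]=36, r--
l=2 r=6: |-6|>|5| out[5]=36, l++
l=3 r=6: |-2|<=|5| out[4]=25, r--

l=3, r=5, next write slot=3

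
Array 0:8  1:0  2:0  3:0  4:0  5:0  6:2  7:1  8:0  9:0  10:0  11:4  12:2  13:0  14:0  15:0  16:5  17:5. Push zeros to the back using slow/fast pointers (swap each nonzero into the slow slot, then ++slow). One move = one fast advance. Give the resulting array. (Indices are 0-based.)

slow=0 fast=0: a[fast]=8≠0 swap→a[0]=8, slow++,fast++
slow=1 fast=1: a[fast]=0, fast++
slow=1 fast=2: a[fast]=0, fast++
slow=1 fast=3: a[fast]=0, fast++
slow=1 fast=4: a[fast]=0, fast++
slow=1 fast=5: a[fast]=0, fast++
slow=1 fast=6: a[fast]=2≠0 swap→a[1]=2, slow++,fast++
slow=2 fast=7: a[fast]=1≠0 swap→a[2]=1, slow++,fast++
slow=3 fast=8: a[fast]=0, fast++
slow=3 fast=9: a[fast]=0, fast++
slow=3 fast=10: a[fast]=0, fast++
slow=3 fast=11: a[fast]=4≠0 swap→a[3]=4, slow++,fast++
slow=4 fast=12: a[fast]=2≠0 swap→a[4]=2, slow++,fast++
slow=5 fast=13: a[fast]=0, fast++
slow=5 fast=14: a[fast]=0, fast++
slow=5 fast=15: a[fast]=0, fast++
slow=5 fast=16: a[fast]=5≠0 swap→a[5]=5, slow++,fast++
slow=6 fast=17: a[fast]=5≠0 swap→a[6]=5, slow++,fast++

[8, 2, 1, 4, 2, 5, 5, 0, 0, 0, 0, 0, 0, 0, 0, 0, 0, 0]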